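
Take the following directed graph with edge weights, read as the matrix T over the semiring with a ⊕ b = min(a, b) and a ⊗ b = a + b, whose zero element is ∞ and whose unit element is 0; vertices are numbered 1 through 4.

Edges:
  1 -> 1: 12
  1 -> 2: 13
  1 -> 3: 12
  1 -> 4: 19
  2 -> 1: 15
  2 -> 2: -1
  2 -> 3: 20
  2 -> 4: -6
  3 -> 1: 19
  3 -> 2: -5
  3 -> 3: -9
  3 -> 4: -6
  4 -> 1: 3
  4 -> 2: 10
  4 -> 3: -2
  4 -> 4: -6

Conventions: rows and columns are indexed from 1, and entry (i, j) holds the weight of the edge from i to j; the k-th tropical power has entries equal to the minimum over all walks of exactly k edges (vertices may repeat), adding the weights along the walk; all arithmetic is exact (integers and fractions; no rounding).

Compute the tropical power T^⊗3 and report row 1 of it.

T^⊗2:
  [22, 7, 3, 6]
  [-3, -2, -8, -12]
  [-3, -14, -18, -15]
  [-3, -7, -11, -12]
T^⊗3:
  [9, -2, -6, -3]
  [-9, -13, -17, -18]
  [-12, -23, -27, -24]
  [-9, -16, -20, -18]
Answer: row 1 of T^⊗3 = [9, -2, -6, -3]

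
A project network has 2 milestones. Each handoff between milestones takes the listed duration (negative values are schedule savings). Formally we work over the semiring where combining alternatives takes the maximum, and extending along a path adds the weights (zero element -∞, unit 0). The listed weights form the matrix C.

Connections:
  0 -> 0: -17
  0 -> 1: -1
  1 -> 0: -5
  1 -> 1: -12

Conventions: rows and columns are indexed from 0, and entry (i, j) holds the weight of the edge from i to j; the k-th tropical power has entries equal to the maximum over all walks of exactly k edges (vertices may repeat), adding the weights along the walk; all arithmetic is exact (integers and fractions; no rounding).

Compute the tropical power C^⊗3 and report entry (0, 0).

C^⊗2:
  [-6, -13]
  [-17, -6]
C^⊗3:
  [-18, -7]
  [-11, -18]
Key observation: the optimum is the walk 0->1->1->0, with weight (-1) + (-12) + (-5) = -18.
Optimal value attained by: walk 0->1->1->0.
Answer: (C^⊗3)[0][0] = -18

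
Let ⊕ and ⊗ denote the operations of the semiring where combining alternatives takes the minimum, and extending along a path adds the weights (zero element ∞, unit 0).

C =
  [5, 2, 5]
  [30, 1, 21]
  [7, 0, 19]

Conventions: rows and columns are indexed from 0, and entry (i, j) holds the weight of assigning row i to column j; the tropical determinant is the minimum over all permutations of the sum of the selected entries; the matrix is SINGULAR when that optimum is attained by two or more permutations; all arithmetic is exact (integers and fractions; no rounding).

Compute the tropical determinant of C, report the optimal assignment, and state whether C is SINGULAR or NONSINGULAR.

σ = (0, 1, 2): 5 + 1 + 19 = 25
σ = (0, 2, 1): 5 + 21 + 0 = 26
σ = (1, 0, 2): 2 + 30 + 19 = 51
σ = (1, 2, 0): 2 + 21 + 7 = 30
σ = (2, 0, 1): 5 + 30 + 0 = 35
σ = (2, 1, 0): 5 + 1 + 7 = 13
Optimal value attained by: σ = (2, 1, 0).
Answer: det⊕(C) = 13; verdict: NONSINGULAR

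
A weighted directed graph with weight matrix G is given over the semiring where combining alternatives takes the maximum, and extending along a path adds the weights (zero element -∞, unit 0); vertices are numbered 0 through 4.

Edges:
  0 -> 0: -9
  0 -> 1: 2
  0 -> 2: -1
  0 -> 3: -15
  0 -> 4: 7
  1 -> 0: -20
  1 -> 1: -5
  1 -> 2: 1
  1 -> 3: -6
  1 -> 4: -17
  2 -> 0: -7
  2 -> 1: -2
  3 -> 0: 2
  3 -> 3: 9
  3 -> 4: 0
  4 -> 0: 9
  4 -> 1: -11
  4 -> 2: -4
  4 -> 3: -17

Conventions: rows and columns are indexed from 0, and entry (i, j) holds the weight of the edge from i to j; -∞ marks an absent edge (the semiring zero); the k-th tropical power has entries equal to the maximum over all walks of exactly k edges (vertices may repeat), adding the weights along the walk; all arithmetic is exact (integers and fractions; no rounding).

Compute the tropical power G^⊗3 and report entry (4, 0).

G^⊗2:
  [16, -3, 3, -4, -2]
  [-4, -1, -4, 3, -6]
  [-16, -5, -1, -8, 0]
  [11, 4, 1, 18, 9]
  [0, 11, 8, -6, 16]
G^⊗3:
  [7, 18, 15, 5, 23]
  [5, -2, 0, 12, 3]
  [9, -3, -4, 1, -8]
  [20, 13, 10, 27, 18]
  [25, 6, 12, 5, 7]
Key observation: the optimum is the walk 4->0->4->0, with weight 9 + 7 + 9 = 25.
Optimal value attained by: walk 4->0->4->0.
Answer: (G^⊗3)[4][0] = 25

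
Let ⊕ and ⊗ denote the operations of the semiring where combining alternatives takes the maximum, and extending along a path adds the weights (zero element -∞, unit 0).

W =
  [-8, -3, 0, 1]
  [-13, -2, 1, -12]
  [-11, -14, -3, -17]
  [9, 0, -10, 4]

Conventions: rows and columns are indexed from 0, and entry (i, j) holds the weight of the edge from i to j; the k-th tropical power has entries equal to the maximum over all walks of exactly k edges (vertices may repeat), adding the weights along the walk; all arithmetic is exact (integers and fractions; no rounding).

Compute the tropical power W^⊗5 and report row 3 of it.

W^⊗2:
  [10, 1, -2, 5]
  [-3, -4, -1, -8]
  [-8, -14, -6, -10]
  [13, 6, 9, 10]
W^⊗3:
  [14, 7, 10, 11]
  [1, -6, -3, -2]
  [-1, -10, -8, -6]
  [19, 10, 13, 14]
W^⊗4:
  [20, 11, 14, 15]
  [7, -2, 1, 2]
  [3, -4, -1, 0]
  [23, 16, 19, 20]
W^⊗5:
  [24, 17, 20, 21]
  [11, 4, 7, 8]
  [9, 0, 3, 4]
  [29, 20, 23, 24]
Answer: row 3 of W^⊗5 = [29, 20, 23, 24]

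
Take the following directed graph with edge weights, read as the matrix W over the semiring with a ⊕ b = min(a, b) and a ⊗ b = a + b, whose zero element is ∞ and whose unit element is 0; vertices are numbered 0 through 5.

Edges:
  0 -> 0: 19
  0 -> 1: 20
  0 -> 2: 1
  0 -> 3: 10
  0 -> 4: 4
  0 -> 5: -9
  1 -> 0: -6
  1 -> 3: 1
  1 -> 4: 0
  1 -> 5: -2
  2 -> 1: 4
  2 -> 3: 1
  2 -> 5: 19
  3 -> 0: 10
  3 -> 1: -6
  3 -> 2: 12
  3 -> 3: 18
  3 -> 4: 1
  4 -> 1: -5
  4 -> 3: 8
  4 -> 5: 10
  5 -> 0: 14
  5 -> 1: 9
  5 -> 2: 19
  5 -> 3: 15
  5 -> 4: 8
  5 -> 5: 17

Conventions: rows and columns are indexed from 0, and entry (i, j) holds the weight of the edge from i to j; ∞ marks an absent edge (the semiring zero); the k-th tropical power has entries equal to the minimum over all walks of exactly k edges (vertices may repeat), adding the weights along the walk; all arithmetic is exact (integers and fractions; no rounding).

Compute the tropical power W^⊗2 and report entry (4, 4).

W^⊗2:
  [5, -1, 10, 2, -1, 8]
  [11, -5, -5, 4, -2, -15]
  [-2, -5, 13, 5, 2, 2]
  [-12, -4, 11, -5, -6, -8]
  [-11, 2, 20, -4, -5, -7]
  [3, 3, 15, 10, 9, 5]
Key observation: the optimum is the walk 4->1->4, with weight (-5) + 0 = -5.
Optimal value attained by: walk 4->1->4.
Answer: (W^⊗2)[4][4] = -5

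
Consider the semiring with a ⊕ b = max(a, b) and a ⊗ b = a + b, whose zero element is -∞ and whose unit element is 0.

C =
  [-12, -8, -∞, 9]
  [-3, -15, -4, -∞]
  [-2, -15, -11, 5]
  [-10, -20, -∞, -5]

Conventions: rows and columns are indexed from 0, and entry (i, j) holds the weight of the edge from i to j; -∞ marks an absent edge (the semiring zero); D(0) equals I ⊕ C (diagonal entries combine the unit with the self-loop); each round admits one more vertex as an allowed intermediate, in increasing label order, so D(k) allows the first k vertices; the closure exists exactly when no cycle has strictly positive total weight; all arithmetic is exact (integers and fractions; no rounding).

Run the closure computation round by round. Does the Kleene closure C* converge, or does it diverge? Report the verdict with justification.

D(0):
  [0, -8, -∞, 9]
  [-3, 0, -4, -∞]
  [-2, -15, 0, 5]
  [-10, -20, -∞, 0]
D(1):
  [0, -8, -∞, 9]
  [-3, 0, -4, 6]
  [-2, -10, 0, 7]
  [-10, -18, -∞, 0]
D(2):
  [0, -8, -12, 9]
  [-3, 0, -4, 6]
  [-2, -10, 0, 7]
  [-10, -18, -22, 0]
D(3):
  [0, -8, -12, 9]
  [-3, 0, -4, 6]
  [-2, -10, 0, 7]
  [-10, -18, -22, 0]
D(4):
  [0, -8, -12, 9]
  [-3, 0, -4, 6]
  [-2, -10, 0, 7]
  [-10, -18, -22, 0]
Key observation: every diagonal entry stays at the unit through all rounds, so no improving cycle exists.
Answer: CONVERGES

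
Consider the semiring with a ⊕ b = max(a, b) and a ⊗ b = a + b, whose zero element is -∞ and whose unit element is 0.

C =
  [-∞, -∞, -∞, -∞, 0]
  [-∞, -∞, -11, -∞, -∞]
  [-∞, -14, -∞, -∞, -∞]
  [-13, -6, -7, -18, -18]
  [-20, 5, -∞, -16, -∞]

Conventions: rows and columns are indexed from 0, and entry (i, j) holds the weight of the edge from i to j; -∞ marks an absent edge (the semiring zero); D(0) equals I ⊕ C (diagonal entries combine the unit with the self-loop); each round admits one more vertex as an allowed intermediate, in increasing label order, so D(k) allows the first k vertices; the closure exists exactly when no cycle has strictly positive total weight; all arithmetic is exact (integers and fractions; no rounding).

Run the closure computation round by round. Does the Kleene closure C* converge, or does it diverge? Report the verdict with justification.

D(0):
  [0, -∞, -∞, -∞, 0]
  [-∞, 0, -11, -∞, -∞]
  [-∞, -14, 0, -∞, -∞]
  [-13, -6, -7, 0, -18]
  [-20, 5, -∞, -16, 0]
D(1):
  [0, -∞, -∞, -∞, 0]
  [-∞, 0, -11, -∞, -∞]
  [-∞, -14, 0, -∞, -∞]
  [-13, -6, -7, 0, -13]
  [-20, 5, -∞, -16, 0]
D(2):
  [0, -∞, -∞, -∞, 0]
  [-∞, 0, -11, -∞, -∞]
  [-∞, -14, 0, -∞, -∞]
  [-13, -6, -7, 0, -13]
  [-20, 5, -6, -16, 0]
D(3):
  [0, -∞, -∞, -∞, 0]
  [-∞, 0, -11, -∞, -∞]
  [-∞, -14, 0, -∞, -∞]
  [-13, -6, -7, 0, -13]
  [-20, 5, -6, -16, 0]
D(4):
  [0, -∞, -∞, -∞, 0]
  [-∞, 0, -11, -∞, -∞]
  [-∞, -14, 0, -∞, -∞]
  [-13, -6, -7, 0, -13]
  [-20, 5, -6, -16, 0]
D(5):
  [0, 5, -6, -16, 0]
  [-∞, 0, -11, -∞, -∞]
  [-∞, -14, 0, -∞, -∞]
  [-13, -6, -7, 0, -13]
  [-20, 5, -6, -16, 0]
Key observation: every diagonal entry stays at the unit through all rounds, so no improving cycle exists.
Answer: CONVERGES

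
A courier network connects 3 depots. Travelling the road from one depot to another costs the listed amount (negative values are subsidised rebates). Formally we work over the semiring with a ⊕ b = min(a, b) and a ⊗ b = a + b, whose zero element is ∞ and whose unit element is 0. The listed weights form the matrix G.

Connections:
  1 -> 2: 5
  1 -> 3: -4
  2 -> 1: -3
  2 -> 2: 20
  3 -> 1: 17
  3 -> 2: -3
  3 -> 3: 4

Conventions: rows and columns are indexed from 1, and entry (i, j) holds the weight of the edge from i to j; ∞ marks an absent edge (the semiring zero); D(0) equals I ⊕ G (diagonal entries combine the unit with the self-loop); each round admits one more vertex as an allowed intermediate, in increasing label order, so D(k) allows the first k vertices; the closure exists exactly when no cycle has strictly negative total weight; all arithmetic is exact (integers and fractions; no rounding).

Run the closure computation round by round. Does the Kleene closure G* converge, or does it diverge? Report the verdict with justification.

D(0):
  [0, 5, -4]
  [-3, 0, ∞]
  [17, -3, 0]
D(1):
  [0, 5, -4]
  [-3, 0, -7]
  [17, -3, 0]
Detection: at round 2, diagonal entry (3, 3) turns strictly negative.
Key observation: the cycle 3->2->1->3 has total weight (-3) + (-3) + (-4), which is strictly negative.
Answer: DIVERGES — negative cycle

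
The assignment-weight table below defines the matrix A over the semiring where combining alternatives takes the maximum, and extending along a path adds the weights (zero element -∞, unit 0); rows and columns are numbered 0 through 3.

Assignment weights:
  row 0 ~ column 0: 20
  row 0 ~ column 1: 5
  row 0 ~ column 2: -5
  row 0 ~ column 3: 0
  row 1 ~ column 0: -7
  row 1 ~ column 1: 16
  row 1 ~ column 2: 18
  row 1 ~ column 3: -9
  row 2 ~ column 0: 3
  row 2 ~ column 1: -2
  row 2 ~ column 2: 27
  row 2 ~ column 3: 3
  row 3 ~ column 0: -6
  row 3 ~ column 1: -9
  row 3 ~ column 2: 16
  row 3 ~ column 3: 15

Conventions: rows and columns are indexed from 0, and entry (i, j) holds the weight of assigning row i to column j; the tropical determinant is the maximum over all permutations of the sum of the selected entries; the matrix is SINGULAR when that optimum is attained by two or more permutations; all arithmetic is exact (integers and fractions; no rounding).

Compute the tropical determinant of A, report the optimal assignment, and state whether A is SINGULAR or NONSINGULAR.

σ = (0, 1, 2, 3): 20 + 16 + 27 + 15 = 78
σ = (0, 1, 3, 2): 20 + 16 + 3 + 16 = 55
σ = (0, 2, 1, 3): 20 + 18 + (-2) + 15 = 51
σ = (0, 2, 3, 1): 20 + 18 + 3 + (-9) = 32
σ = (0, 3, 1, 2): 20 + (-9) + (-2) + 16 = 25
σ = (0, 3, 2, 1): 20 + (-9) + 27 + (-9) = 29
σ = (1, 0, 2, 3): 5 + (-7) + 27 + 15 = 40
σ = (1, 0, 3, 2): 5 + (-7) + 3 + 16 = 17
σ = (1, 2, 0, 3): 5 + 18 + 3 + 15 = 41
σ = (1, 2, 3, 0): 5 + 18 + 3 + (-6) = 20
σ = (1, 3, 0, 2): 5 + (-9) + 3 + 16 = 15
σ = (1, 3, 2, 0): 5 + (-9) + 27 + (-6) = 17
σ = (2, 0, 1, 3): (-5) + (-7) + (-2) + 15 = 1
σ = (2, 0, 3, 1): (-5) + (-7) + 3 + (-9) = -18
σ = (2, 1, 0, 3): (-5) + 16 + 3 + 15 = 29
σ = (2, 1, 3, 0): (-5) + 16 + 3 + (-6) = 8
σ = (2, 3, 0, 1): (-5) + (-9) + 3 + (-9) = -20
σ = (2, 3, 1, 0): (-5) + (-9) + (-2) + (-6) = -22
σ = (3, 0, 1, 2): 0 + (-7) + (-2) + 16 = 7
σ = (3, 0, 2, 1): 0 + (-7) + 27 + (-9) = 11
σ = (3, 1, 0, 2): 0 + 16 + 3 + 16 = 35
σ = (3, 1, 2, 0): 0 + 16 + 27 + (-6) = 37
σ = (3, 2, 0, 1): 0 + 18 + 3 + (-9) = 12
σ = (3, 2, 1, 0): 0 + 18 + (-2) + (-6) = 10
Optimal value attained by: σ = (0, 1, 2, 3).
Answer: det⊕(A) = 78; verdict: NONSINGULAR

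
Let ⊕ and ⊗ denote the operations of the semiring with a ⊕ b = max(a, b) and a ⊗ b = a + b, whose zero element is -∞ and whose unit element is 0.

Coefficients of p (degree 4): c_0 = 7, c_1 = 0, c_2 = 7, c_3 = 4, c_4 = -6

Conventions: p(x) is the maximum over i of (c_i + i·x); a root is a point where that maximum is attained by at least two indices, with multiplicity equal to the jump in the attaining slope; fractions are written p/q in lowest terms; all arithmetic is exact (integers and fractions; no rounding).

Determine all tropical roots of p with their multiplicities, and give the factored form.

hull edge (i=0, c=7) to (i=2, c=7): slope 0, span 2
hull edge (i=2, c=7) to (i=3, c=4): slope -3, span 1
hull edge (i=3, c=4) to (i=4, c=-6): slope -10, span 1
Factored form: p(x) = -6 ⊗ (x ⊕ 0) ⊗ (x ⊕ 0) ⊗ (x ⊕ 3) ⊗ (x ⊕ 10)
Answer: roots = 0 (mult 2), 3 (mult 1), 10 (mult 1)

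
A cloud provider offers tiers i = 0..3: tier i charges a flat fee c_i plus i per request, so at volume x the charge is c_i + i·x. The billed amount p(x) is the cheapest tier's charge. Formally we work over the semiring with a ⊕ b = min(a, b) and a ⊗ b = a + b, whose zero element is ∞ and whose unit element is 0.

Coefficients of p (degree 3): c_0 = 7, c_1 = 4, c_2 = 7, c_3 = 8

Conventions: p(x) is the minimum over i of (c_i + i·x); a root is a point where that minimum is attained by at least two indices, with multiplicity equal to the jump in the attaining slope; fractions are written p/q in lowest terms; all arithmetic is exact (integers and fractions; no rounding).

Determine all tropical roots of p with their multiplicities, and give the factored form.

hull edge (i=0, c=7) to (i=1, c=4): slope -3, span 1
hull edge (i=1, c=4) to (i=3, c=8): slope 2, span 2
Factored form: p(x) = 8 ⊗ (x ⊕ (-2)) ⊗ (x ⊕ (-2)) ⊗ (x ⊕ 3)
Answer: roots = -2 (mult 2), 3 (mult 1)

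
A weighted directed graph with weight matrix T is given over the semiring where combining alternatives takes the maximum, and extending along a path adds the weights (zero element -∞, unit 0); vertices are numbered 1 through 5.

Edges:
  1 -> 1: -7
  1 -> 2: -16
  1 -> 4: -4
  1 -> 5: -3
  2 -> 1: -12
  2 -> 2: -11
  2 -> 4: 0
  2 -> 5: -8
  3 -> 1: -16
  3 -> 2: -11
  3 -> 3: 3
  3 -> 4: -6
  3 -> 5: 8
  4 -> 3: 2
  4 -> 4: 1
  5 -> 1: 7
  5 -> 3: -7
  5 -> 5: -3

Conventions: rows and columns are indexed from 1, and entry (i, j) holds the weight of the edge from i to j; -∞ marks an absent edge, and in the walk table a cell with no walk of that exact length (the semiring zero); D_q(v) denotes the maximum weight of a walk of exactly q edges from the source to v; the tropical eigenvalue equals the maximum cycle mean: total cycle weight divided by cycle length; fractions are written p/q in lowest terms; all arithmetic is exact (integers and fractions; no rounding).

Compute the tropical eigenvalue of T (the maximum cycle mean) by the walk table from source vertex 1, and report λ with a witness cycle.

q=0: [0, -∞, -∞, -∞, -∞]
q=1: [-7, -16, -∞, -4, -3]
q=2: [4, -23, -2, -3, -6]
q=3: [1, -12, 1, 0, 6]
q=4: [13, -10, 4, 1, 9]
q=5: [16, -3, 7, 9, 12]
Optimal cycle mean attained by: cycle 1->4->3->5->1, total (-4) + 2 + 8 + 7, length 4.
Answer: λ = 13/4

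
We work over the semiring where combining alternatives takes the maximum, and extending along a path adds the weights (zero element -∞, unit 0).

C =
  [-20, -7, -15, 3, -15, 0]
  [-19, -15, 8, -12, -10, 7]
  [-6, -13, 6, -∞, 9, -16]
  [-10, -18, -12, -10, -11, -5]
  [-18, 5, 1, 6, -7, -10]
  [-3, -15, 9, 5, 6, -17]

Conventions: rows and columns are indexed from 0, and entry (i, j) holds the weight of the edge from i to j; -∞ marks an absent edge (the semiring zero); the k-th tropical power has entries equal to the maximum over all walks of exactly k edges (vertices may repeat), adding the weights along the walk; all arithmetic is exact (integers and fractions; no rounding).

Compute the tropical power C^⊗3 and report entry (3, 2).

C^⊗2:
  [-3, -10, 9, 5, 6, 0]
  [4, -5, 16, 12, 17, -8]
  [0, 14, 12, 15, 15, -1]
  [-8, -6, 4, 0, 1, -10]
  [-4, -2, 13, -1, 10, 12]
  [3, 11, 15, 12, 18, 0]
C^⊗3:
  [3, 11, 15, 12, 18, 0]
  [10, 22, 22, 23, 25, 7]
  [6, 20, 22, 21, 21, 21]
  [-2, 6, 10, 7, 13, 1]
  [9, 15, 21, 17, 22, 5]
  [9, 23, 21, 24, 24, 18]
Key observation: the optimum is the walk 3->5->2->2, with weight (-5) + 9 + 6 = 10.
Optimal value attained by: walk 3->5->2->2.
Answer: (C^⊗3)[3][2] = 10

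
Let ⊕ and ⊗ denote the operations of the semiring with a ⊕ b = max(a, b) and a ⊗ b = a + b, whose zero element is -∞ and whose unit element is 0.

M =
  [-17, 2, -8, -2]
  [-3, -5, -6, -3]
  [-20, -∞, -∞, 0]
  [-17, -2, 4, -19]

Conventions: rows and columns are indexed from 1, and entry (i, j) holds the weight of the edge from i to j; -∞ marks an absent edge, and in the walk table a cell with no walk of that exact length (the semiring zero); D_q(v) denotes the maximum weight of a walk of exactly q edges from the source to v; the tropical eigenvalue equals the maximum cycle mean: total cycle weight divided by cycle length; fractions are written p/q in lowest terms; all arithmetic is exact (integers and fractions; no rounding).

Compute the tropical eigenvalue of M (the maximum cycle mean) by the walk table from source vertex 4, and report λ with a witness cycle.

q=0: [-∞, -∞, -∞, 0]
q=1: [-17, -2, 4, -19]
q=2: [-5, -7, -8, 4]
q=3: [-10, 2, 8, -7]
q=4: [-1, -3, -3, 8]
Optimal cycle mean attained by: cycle 3->4->3, total 0 + 4, length 2.
Answer: λ = 2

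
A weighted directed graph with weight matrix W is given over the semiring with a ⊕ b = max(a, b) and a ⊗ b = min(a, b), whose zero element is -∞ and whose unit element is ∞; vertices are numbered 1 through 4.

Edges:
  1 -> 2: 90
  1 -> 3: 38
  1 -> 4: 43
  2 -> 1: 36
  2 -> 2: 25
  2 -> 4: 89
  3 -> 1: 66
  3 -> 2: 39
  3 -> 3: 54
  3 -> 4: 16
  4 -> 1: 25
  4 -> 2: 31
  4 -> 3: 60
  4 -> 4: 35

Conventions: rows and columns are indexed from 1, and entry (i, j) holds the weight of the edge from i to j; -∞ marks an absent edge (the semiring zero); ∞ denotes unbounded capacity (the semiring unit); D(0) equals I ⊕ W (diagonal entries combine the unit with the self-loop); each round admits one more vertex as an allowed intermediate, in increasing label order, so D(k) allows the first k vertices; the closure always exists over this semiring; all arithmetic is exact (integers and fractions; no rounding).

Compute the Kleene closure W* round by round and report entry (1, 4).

D(0):
  [∞, 90, 38, 43]
  [36, ∞, -∞, 89]
  [66, 39, ∞, 16]
  [25, 31, 60, ∞]
D(1):
  [∞, 90, 38, 43]
  [36, ∞, 36, 89]
  [66, 66, ∞, 43]
  [25, 31, 60, ∞]
D(2):
  [∞, 90, 38, 89]
  [36, ∞, 36, 89]
  [66, 66, ∞, 66]
  [31, 31, 60, ∞]
D(3):
  [∞, 90, 38, 89]
  [36, ∞, 36, 89]
  [66, 66, ∞, 66]
  [60, 60, 60, ∞]
D(4):
  [∞, 90, 60, 89]
  [60, ∞, 60, 89]
  [66, 66, ∞, 66]
  [60, 60, 60, ∞]
Answer: W*[1][4] = 89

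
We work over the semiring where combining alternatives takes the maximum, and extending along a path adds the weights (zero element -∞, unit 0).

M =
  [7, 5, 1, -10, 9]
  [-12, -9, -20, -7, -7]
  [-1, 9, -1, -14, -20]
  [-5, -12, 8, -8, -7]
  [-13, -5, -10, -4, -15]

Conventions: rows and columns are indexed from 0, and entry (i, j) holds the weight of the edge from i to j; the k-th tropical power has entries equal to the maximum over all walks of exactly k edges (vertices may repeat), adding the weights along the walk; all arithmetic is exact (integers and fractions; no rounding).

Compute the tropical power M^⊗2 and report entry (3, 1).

M^⊗2:
  [14, 12, 8, 5, 16]
  [-5, -7, 1, -11, -3]
  [6, 8, 0, 2, 8]
  [7, 17, 7, -6, 4]
  [-6, -1, 4, -12, -4]
Key observation: the optimum is the walk 3->2->1, with weight 8 + 9 = 17.
Optimal value attained by: walk 3->2->1.
Answer: (M^⊗2)[3][1] = 17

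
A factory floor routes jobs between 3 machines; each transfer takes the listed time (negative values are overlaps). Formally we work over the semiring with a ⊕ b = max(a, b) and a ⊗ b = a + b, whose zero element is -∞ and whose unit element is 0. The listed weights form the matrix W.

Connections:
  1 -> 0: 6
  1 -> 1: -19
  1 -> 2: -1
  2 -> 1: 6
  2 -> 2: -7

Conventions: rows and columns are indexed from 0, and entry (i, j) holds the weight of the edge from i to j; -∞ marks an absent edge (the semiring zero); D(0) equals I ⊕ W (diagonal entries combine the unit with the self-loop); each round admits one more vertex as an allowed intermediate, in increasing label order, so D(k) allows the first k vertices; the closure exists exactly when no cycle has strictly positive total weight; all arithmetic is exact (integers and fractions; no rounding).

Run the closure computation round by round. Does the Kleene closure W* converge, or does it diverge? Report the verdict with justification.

D(0):
  [0, -∞, -∞]
  [6, 0, -1]
  [-∞, 6, 0]
D(1):
  [0, -∞, -∞]
  [6, 0, -1]
  [-∞, 6, 0]
Detection: at round 2, diagonal entry (2, 2) turns strictly positive.
Key observation: the cycle 2->1->2 has total weight 6 + (-1), which is strictly positive.
Answer: DIVERGES — positive cycle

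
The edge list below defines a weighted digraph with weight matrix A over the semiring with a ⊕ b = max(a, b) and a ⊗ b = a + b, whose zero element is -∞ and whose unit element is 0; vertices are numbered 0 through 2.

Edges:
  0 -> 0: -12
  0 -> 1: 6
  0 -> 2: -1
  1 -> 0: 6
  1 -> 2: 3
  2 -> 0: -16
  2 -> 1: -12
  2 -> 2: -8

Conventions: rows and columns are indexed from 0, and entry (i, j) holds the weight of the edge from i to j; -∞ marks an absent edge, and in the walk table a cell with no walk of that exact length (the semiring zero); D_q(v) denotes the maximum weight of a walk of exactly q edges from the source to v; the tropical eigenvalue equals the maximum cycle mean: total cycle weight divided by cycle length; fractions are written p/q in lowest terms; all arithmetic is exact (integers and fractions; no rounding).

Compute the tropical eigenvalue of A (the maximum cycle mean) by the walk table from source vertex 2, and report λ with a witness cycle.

q=0: [-∞, -∞, 0]
q=1: [-16, -12, -8]
q=2: [-6, -10, -9]
q=3: [-4, 0, -7]
Optimal cycle mean attained by: cycle 0->1->0, total 6 + 6, length 2.
Answer: λ = 6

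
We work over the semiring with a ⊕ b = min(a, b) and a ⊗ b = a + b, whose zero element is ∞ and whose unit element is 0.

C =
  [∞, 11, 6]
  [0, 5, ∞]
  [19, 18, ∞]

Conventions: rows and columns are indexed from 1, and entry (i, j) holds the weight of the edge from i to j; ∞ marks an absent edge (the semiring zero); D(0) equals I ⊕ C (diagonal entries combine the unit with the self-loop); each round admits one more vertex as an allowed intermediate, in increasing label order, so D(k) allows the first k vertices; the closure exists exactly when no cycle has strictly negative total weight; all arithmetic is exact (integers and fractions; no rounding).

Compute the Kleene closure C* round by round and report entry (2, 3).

D(0):
  [0, 11, 6]
  [0, 0, ∞]
  [19, 18, 0]
D(1):
  [0, 11, 6]
  [0, 0, 6]
  [19, 18, 0]
D(2):
  [0, 11, 6]
  [0, 0, 6]
  [18, 18, 0]
D(3):
  [0, 11, 6]
  [0, 0, 6]
  [18, 18, 0]
Answer: C*[2][3] = 6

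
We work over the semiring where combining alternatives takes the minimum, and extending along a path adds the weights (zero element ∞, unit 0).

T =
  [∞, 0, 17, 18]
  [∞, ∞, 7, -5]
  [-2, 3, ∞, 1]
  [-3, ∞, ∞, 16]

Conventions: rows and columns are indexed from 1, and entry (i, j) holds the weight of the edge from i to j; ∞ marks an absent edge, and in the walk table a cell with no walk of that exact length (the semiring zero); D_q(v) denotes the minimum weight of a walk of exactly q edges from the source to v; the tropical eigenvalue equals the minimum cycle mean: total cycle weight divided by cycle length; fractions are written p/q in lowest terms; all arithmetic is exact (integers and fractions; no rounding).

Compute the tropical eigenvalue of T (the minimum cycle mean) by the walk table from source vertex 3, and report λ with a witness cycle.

q=0: [∞, ∞, 0, ∞]
q=1: [-2, 3, ∞, 1]
q=2: [-2, -2, 10, -2]
q=3: [-5, -2, 5, -7]
q=4: [-10, -5, 5, -7]
Optimal cycle mean attained by: cycle 1->2->4->1, total 0 + (-5) + (-3), length 3.
Answer: λ = -8/3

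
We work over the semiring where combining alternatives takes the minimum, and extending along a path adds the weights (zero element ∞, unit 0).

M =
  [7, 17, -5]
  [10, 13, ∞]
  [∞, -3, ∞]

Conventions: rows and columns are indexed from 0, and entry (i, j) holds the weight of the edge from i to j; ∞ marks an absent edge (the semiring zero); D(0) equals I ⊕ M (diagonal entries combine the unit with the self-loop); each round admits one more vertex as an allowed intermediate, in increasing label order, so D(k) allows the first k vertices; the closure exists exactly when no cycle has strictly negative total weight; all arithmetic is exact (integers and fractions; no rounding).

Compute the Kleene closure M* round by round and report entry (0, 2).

D(0):
  [0, 17, -5]
  [10, 0, ∞]
  [∞, -3, 0]
D(1):
  [0, 17, -5]
  [10, 0, 5]
  [∞, -3, 0]
D(2):
  [0, 17, -5]
  [10, 0, 5]
  [7, -3, 0]
D(3):
  [0, -8, -5]
  [10, 0, 5]
  [7, -3, 0]
Answer: M*[0][2] = -5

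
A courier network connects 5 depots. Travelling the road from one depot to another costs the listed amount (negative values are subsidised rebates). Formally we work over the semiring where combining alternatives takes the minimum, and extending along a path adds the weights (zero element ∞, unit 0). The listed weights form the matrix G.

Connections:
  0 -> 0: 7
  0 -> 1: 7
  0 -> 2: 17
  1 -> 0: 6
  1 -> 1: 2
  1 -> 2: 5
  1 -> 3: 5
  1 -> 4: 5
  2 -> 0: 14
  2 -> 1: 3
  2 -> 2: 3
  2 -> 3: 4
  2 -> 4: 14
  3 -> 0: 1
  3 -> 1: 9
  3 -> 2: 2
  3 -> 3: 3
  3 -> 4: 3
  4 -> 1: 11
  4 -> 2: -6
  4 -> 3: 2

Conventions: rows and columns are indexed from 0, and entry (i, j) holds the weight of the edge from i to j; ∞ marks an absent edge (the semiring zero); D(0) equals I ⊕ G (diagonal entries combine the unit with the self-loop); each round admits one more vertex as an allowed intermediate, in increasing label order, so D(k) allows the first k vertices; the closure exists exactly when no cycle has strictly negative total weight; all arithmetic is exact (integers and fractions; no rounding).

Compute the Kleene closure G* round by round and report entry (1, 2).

D(0):
  [0, 7, 17, ∞, ∞]
  [6, 0, 5, 5, 5]
  [14, 3, 0, 4, 14]
  [1, 9, 2, 0, 3]
  [∞, 11, -6, 2, 0]
D(1):
  [0, 7, 17, ∞, ∞]
  [6, 0, 5, 5, 5]
  [14, 3, 0, 4, 14]
  [1, 8, 2, 0, 3]
  [∞, 11, -6, 2, 0]
D(2):
  [0, 7, 12, 12, 12]
  [6, 0, 5, 5, 5]
  [9, 3, 0, 4, 8]
  [1, 8, 2, 0, 3]
  [17, 11, -6, 2, 0]
D(3):
  [0, 7, 12, 12, 12]
  [6, 0, 5, 5, 5]
  [9, 3, 0, 4, 8]
  [1, 5, 2, 0, 3]
  [3, -3, -6, -2, 0]
D(4):
  [0, 7, 12, 12, 12]
  [6, 0, 5, 5, 5]
  [5, 3, 0, 4, 7]
  [1, 5, 2, 0, 3]
  [-1, -3, -6, -2, 0]
D(5):
  [0, 7, 6, 10, 12]
  [4, 0, -1, 3, 5]
  [5, 3, 0, 4, 7]
  [1, 0, -3, 0, 3]
  [-1, -3, -6, -2, 0]
Answer: G*[1][2] = -1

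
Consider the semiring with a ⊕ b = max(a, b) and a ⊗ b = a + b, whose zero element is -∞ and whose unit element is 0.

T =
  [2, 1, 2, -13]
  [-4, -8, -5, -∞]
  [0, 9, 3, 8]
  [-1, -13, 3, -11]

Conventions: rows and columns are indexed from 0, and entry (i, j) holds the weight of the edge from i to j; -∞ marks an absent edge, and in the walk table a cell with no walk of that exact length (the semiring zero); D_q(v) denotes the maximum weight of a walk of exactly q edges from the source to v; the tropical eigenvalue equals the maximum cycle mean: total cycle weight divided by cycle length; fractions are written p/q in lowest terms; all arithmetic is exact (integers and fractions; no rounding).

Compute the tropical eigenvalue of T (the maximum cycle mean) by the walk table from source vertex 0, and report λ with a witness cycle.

q=0: [0, -∞, -∞, -∞]
q=1: [2, 1, 2, -13]
q=2: [4, 11, 5, 10]
q=3: [9, 14, 13, 13]
q=4: [13, 22, 16, 21]
Optimal cycle mean attained by: cycle 2->3->2, total 8 + 3, length 2.
Answer: λ = 11/2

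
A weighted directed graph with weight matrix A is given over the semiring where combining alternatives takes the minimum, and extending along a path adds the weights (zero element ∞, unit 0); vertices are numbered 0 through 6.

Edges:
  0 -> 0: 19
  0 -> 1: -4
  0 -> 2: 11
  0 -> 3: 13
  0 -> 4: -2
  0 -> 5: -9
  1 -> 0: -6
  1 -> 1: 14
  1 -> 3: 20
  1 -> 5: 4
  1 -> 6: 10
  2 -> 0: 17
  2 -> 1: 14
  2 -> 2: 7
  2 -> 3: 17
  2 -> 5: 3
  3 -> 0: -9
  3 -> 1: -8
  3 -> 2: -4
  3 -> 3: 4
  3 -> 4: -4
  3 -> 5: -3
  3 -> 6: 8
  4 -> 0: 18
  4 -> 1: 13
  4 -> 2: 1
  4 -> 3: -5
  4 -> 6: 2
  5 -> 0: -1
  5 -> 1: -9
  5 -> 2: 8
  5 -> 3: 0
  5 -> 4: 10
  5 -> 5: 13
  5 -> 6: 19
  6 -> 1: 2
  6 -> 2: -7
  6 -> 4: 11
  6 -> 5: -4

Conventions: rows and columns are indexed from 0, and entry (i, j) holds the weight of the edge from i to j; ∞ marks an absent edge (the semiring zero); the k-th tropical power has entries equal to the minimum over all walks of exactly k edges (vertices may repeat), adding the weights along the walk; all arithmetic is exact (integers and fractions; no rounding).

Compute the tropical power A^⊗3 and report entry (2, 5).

A^⊗2:
  [-10, -18, -1, -9, 1, 0, 0]
  [3, -10, 3, 4, -8, -15, 23]
  [2, -6, 11, 3, 13, 8, 22]
  [-14, -13, -3, -9, -11, -18, -2]
  [-14, -13, -9, -1, -9, -8, 3]
  [-15, -8, -4, 4, -4, -10, 1]
  [-5, -13, 0, -4, 6, -4, 12]
A^⊗3:
  [-24, -17, -13, -5, -13, -19, -8]
  [-16, -24, -7, -15, -5, -6, -6]
  [-12, -5, -1, 7, -1, -7, 4]
  [-19, -27, -13, -18, -16, -23, -9]
  [-19, -18, -8, -14, -16, -23, -7]
  [-14, -19, -6, -10, -17, -24, -2]
  [-19, -13, -8, -4, -8, -14, -3]
Key observation: the optimum is the walk 2->5->0->5, with weight 3 + (-1) + (-9) = -7.
Optimal value attained by: walk 2->5->0->5.
Answer: (A^⊗3)[2][5] = -7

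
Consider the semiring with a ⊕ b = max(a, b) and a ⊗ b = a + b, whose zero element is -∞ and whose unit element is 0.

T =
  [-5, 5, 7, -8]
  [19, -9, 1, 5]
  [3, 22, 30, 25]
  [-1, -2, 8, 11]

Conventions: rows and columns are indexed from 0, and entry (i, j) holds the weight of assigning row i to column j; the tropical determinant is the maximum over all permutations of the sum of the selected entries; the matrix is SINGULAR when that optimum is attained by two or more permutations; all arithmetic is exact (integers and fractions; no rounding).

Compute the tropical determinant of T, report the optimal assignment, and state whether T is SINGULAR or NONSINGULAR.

σ = (0, 1, 2, 3): (-5) + (-9) + 30 + 11 = 27
σ = (0, 1, 3, 2): (-5) + (-9) + 25 + 8 = 19
σ = (0, 2, 1, 3): (-5) + 1 + 22 + 11 = 29
σ = (0, 2, 3, 1): (-5) + 1 + 25 + (-2) = 19
σ = (0, 3, 1, 2): (-5) + 5 + 22 + 8 = 30
σ = (0, 3, 2, 1): (-5) + 5 + 30 + (-2) = 28
σ = (1, 0, 2, 3): 5 + 19 + 30 + 11 = 65
σ = (1, 0, 3, 2): 5 + 19 + 25 + 8 = 57
σ = (1, 2, 0, 3): 5 + 1 + 3 + 11 = 20
σ = (1, 2, 3, 0): 5 + 1 + 25 + (-1) = 30
σ = (1, 3, 0, 2): 5 + 5 + 3 + 8 = 21
σ = (1, 3, 2, 0): 5 + 5 + 30 + (-1) = 39
σ = (2, 0, 1, 3): 7 + 19 + 22 + 11 = 59
σ = (2, 0, 3, 1): 7 + 19 + 25 + (-2) = 49
σ = (2, 1, 0, 3): 7 + (-9) + 3 + 11 = 12
σ = (2, 1, 3, 0): 7 + (-9) + 25 + (-1) = 22
σ = (2, 3, 0, 1): 7 + 5 + 3 + (-2) = 13
σ = (2, 3, 1, 0): 7 + 5 + 22 + (-1) = 33
σ = (3, 0, 1, 2): (-8) + 19 + 22 + 8 = 41
σ = (3, 0, 2, 1): (-8) + 19 + 30 + (-2) = 39
σ = (3, 1, 0, 2): (-8) + (-9) + 3 + 8 = -6
σ = (3, 1, 2, 0): (-8) + (-9) + 30 + (-1) = 12
σ = (3, 2, 0, 1): (-8) + 1 + 3 + (-2) = -6
σ = (3, 2, 1, 0): (-8) + 1 + 22 + (-1) = 14
Optimal value attained by: σ = (1, 0, 2, 3).
Answer: det⊕(T) = 65; verdict: NONSINGULAR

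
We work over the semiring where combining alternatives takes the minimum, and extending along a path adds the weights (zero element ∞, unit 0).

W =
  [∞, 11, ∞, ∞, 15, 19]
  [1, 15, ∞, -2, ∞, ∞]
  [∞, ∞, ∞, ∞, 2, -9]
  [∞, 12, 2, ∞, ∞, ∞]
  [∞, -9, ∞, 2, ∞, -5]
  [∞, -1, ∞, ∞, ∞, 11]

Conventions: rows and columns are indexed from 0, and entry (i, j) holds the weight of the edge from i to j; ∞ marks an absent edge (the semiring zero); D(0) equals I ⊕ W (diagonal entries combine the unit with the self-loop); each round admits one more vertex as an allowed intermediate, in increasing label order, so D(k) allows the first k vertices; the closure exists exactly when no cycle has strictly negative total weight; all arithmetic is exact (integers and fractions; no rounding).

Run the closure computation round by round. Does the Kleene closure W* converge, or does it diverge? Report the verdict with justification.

D(0):
  [0, 11, ∞, ∞, 15, 19]
  [1, 0, ∞, -2, ∞, ∞]
  [∞, ∞, 0, ∞, 2, -9]
  [∞, 12, 2, 0, ∞, ∞]
  [∞, -9, ∞, 2, 0, -5]
  [∞, -1, ∞, ∞, ∞, 0]
D(1):
  [0, 11, ∞, ∞, 15, 19]
  [1, 0, ∞, -2, 16, 20]
  [∞, ∞, 0, ∞, 2, -9]
  [∞, 12, 2, 0, ∞, ∞]
  [∞, -9, ∞, 2, 0, -5]
  [∞, -1, ∞, ∞, ∞, 0]
D(2):
  [0, 11, ∞, 9, 15, 19]
  [1, 0, ∞, -2, 16, 20]
  [∞, ∞, 0, ∞, 2, -9]
  [13, 12, 2, 0, 28, 32]
  [-8, -9, ∞, -11, 0, -5]
  [0, -1, ∞, -3, 15, 0]
D(3):
  [0, 11, ∞, 9, 15, 19]
  [1, 0, ∞, -2, 16, 20]
  [∞, ∞, 0, ∞, 2, -9]
  [13, 12, 2, 0, 4, -7]
  [-8, -9, ∞, -11, 0, -5]
  [0, -1, ∞, -3, 15, 0]
Detection: at round 4, diagonal entry (4, 4) turns strictly negative.
Key observation: the cycle 4->1->3->2->4 has total weight (-9) + (-2) + 2 + 2, which is strictly negative.
Answer: DIVERGES — negative cycle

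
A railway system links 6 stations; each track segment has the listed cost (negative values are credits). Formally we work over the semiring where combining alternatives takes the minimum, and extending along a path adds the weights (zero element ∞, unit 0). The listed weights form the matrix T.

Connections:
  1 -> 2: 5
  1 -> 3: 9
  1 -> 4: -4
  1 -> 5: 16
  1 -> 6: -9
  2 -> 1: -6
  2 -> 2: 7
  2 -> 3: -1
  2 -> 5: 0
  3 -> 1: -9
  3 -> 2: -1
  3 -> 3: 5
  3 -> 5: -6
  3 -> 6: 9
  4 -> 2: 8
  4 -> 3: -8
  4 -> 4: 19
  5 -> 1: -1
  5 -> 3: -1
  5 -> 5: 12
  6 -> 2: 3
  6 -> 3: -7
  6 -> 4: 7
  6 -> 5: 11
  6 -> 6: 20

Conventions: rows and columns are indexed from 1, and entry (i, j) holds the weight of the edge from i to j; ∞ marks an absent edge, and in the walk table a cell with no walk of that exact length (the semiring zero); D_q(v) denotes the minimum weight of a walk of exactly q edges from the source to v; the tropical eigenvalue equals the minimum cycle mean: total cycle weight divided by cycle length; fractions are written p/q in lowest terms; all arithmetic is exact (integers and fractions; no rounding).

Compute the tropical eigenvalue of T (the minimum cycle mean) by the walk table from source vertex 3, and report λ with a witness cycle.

q=0: [∞, ∞, 0, ∞, ∞, ∞]
q=1: [-9, -1, 5, ∞, -6, 9]
q=2: [-7, -4, -7, -13, -1, -18]
q=3: [-16, -15, -25, -11, -13, -16]
q=4: [-34, -26, -23, -20, -31, -25]
q=5: [-32, -29, -32, -38, -29, -43]
q=6: [-41, -40, -50, -36, -38, -41]
Optimal cycle mean attained by: cycle 1->6->3->1, total (-9) + (-7) + (-9), length 3.
Answer: λ = -25/3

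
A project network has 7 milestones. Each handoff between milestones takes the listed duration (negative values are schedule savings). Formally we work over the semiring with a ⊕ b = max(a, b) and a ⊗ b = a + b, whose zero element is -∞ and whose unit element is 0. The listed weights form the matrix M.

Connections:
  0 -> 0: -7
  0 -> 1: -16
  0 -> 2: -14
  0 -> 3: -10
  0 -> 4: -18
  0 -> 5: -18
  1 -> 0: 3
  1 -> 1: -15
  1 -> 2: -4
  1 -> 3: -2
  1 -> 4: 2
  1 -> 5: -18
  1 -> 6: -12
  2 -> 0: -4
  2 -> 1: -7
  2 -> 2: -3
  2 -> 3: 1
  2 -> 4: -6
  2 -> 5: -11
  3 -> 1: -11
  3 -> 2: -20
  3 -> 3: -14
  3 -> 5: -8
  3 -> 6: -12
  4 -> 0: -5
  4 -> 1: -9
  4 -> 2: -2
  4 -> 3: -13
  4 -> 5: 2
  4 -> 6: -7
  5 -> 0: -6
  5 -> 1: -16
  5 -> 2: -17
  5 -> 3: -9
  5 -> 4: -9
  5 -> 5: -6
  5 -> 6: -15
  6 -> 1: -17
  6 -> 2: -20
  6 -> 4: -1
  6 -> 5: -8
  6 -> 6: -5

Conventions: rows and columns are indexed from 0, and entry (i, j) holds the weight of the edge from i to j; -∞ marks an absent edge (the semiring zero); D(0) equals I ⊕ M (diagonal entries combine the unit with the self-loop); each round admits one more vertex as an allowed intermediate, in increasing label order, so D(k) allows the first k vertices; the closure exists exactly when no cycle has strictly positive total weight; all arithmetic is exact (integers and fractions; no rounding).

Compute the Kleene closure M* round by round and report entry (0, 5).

D(0):
  [0, -16, -14, -10, -18, -18, -∞]
  [3, 0, -4, -2, 2, -18, -12]
  [-4, -7, 0, 1, -6, -11, -∞]
  [-∞, -11, -20, 0, -∞, -8, -12]
  [-5, -9, -2, -13, 0, 2, -7]
  [-6, -16, -17, -9, -9, 0, -15]
  [-∞, -17, -20, -∞, -1, -8, 0]
D(1):
  [0, -16, -14, -10, -18, -18, -∞]
  [3, 0, -4, -2, 2, -15, -12]
  [-4, -7, 0, 1, -6, -11, -∞]
  [-∞, -11, -20, 0, -∞, -8, -12]
  [-5, -9, -2, -13, 0, 2, -7]
  [-6, -16, -17, -9, -9, 0, -15]
  [-∞, -17, -20, -∞, -1, -8, 0]
D(2):
  [0, -16, -14, -10, -14, -18, -28]
  [3, 0, -4, -2, 2, -15, -12]
  [-4, -7, 0, 1, -5, -11, -19]
  [-8, -11, -15, 0, -9, -8, -12]
  [-5, -9, -2, -11, 0, 2, -7]
  [-6, -16, -17, -9, -9, 0, -15]
  [-14, -17, -20, -19, -1, -8, 0]
D(3):
  [0, -16, -14, -10, -14, -18, -28]
  [3, 0, -4, -2, 2, -15, -12]
  [-4, -7, 0, 1, -5, -11, -19]
  [-8, -11, -15, 0, -9, -8, -12]
  [-5, -9, -2, -1, 0, 2, -7]
  [-6, -16, -17, -9, -9, 0, -15]
  [-14, -17, -20, -19, -1, -8, 0]
D(4):
  [0, -16, -14, -10, -14, -18, -22]
  [3, 0, -4, -2, 2, -10, -12]
  [-4, -7, 0, 1, -5, -7, -11]
  [-8, -11, -15, 0, -9, -8, -12]
  [-5, -9, -2, -1, 0, 2, -7]
  [-6, -16, -17, -9, -9, 0, -15]
  [-14, -17, -20, -19, -1, -8, 0]
D(5):
  [0, -16, -14, -10, -14, -12, -21]
  [3, 0, 0, 1, 2, 4, -5]
  [-4, -7, 0, 1, -5, -3, -11]
  [-8, -11, -11, 0, -9, -7, -12]
  [-5, -9, -2, -1, 0, 2, -7]
  [-6, -16, -11, -9, -9, 0, -15]
  [-6, -10, -3, -2, -1, 1, 0]
D(6):
  [0, -16, -14, -10, -14, -12, -21]
  [3, 0, 0, 1, 2, 4, -5]
  [-4, -7, 0, 1, -5, -3, -11]
  [-8, -11, -11, 0, -9, -7, -12]
  [-4, -9, -2, -1, 0, 2, -7]
  [-6, -16, -11, -9, -9, 0, -15]
  [-5, -10, -3, -2, -1, 1, 0]
D(7):
  [0, -16, -14, -10, -14, -12, -21]
  [3, 0, 0, 1, 2, 4, -5]
  [-4, -7, 0, 1, -5, -3, -11]
  [-8, -11, -11, 0, -9, -7, -12]
  [-4, -9, -2, -1, 0, 2, -7]
  [-6, -16, -11, -9, -9, 0, -15]
  [-5, -10, -3, -2, -1, 1, 0]
Answer: M*[0][5] = -12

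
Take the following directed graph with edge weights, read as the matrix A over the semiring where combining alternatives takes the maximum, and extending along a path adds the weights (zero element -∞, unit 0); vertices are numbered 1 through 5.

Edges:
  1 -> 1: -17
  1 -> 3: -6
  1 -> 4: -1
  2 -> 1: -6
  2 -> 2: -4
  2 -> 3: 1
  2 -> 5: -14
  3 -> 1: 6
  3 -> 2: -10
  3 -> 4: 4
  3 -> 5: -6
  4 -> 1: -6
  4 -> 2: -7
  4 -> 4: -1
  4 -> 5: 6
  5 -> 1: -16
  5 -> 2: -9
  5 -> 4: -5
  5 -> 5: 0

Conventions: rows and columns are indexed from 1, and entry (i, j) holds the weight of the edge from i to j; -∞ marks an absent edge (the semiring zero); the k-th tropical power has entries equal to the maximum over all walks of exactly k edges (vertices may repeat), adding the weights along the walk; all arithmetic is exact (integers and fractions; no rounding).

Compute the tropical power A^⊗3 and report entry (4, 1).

A^⊗2:
  [0, -8, -23, -2, 5]
  [7, -8, -3, 5, -5]
  [-2, -3, 0, 5, 10]
  [-7, -3, -6, 1, 6]
  [-11, -9, -8, -5, 1]
A^⊗3:
  [-8, -4, -6, 0, 5]
  [3, -2, 1, 6, 11]
  [6, 1, -2, 5, 11]
  [0, -3, -2, 1, 7]
  [-2, -8, -8, -4, 1]
Key observation: the optimum is the walk 4->2->3->1, with weight (-7) + 1 + 6 = 0.
Optimal value attained by: walk 4->2->3->1.
Answer: (A^⊗3)[4][1] = 0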